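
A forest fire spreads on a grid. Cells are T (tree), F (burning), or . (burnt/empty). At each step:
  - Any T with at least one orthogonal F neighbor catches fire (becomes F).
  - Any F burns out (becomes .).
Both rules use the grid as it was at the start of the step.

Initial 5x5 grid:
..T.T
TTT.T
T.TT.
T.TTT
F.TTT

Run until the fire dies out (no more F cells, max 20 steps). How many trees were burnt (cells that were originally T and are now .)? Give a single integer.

Step 1: +1 fires, +1 burnt (F count now 1)
Step 2: +1 fires, +1 burnt (F count now 1)
Step 3: +1 fires, +1 burnt (F count now 1)
Step 4: +1 fires, +1 burnt (F count now 1)
Step 5: +1 fires, +1 burnt (F count now 1)
Step 6: +2 fires, +1 burnt (F count now 2)
Step 7: +2 fires, +2 burnt (F count now 2)
Step 8: +2 fires, +2 burnt (F count now 2)
Step 9: +2 fires, +2 burnt (F count now 2)
Step 10: +1 fires, +2 burnt (F count now 1)
Step 11: +0 fires, +1 burnt (F count now 0)
Fire out after step 11
Initially T: 16, now '.': 23
Total burnt (originally-T cells now '.'): 14

Answer: 14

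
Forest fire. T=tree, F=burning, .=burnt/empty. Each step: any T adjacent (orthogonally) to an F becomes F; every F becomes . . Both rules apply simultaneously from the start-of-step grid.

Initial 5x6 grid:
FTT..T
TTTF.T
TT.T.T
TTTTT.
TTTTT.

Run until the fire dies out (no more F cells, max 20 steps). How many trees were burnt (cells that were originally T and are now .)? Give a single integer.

Step 1: +4 fires, +2 burnt (F count now 4)
Step 2: +4 fires, +4 burnt (F count now 4)
Step 3: +5 fires, +4 burnt (F count now 5)
Step 4: +4 fires, +5 burnt (F count now 4)
Step 5: +1 fires, +4 burnt (F count now 1)
Step 6: +0 fires, +1 burnt (F count now 0)
Fire out after step 6
Initially T: 21, now '.': 27
Total burnt (originally-T cells now '.'): 18

Answer: 18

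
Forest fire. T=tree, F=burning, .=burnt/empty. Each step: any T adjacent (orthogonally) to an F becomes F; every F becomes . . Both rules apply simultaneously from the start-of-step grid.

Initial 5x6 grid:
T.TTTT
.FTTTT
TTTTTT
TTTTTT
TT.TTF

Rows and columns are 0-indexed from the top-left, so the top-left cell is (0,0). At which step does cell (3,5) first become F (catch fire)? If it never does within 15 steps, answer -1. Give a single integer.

Step 1: cell (3,5)='F' (+4 fires, +2 burnt)
  -> target ignites at step 1
Step 2: cell (3,5)='.' (+8 fires, +4 burnt)
Step 3: cell (3,5)='.' (+9 fires, +8 burnt)
Step 4: cell (3,5)='.' (+3 fires, +9 burnt)
Step 5: cell (3,5)='.' (+0 fires, +3 burnt)
  fire out at step 5

1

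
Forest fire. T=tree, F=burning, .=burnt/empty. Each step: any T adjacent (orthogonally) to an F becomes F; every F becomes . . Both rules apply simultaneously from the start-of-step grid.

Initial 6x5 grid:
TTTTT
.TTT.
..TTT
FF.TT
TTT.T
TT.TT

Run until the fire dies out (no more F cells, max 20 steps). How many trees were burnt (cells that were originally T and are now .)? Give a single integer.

Answer: 5

Derivation:
Step 1: +2 fires, +2 burnt (F count now 2)
Step 2: +3 fires, +2 burnt (F count now 3)
Step 3: +0 fires, +3 burnt (F count now 0)
Fire out after step 3
Initially T: 21, now '.': 14
Total burnt (originally-T cells now '.'): 5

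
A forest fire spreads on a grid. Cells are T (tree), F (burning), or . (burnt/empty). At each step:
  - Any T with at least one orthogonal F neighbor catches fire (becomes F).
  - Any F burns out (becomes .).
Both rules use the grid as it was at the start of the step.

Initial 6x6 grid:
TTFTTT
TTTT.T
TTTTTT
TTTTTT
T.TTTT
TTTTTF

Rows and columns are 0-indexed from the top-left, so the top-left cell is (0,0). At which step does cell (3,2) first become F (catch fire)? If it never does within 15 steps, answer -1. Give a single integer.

Step 1: cell (3,2)='T' (+5 fires, +2 burnt)
Step 2: cell (3,2)='T' (+8 fires, +5 burnt)
Step 3: cell (3,2)='F' (+9 fires, +8 burnt)
  -> target ignites at step 3
Step 4: cell (3,2)='.' (+7 fires, +9 burnt)
Step 5: cell (3,2)='.' (+2 fires, +7 burnt)
Step 6: cell (3,2)='.' (+1 fires, +2 burnt)
Step 7: cell (3,2)='.' (+0 fires, +1 burnt)
  fire out at step 7

3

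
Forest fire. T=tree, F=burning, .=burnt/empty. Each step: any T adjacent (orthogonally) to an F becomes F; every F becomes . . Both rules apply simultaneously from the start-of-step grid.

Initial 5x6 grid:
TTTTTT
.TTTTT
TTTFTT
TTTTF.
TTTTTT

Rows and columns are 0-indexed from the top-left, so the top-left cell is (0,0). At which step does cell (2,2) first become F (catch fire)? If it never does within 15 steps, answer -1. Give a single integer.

Step 1: cell (2,2)='F' (+5 fires, +2 burnt)
  -> target ignites at step 1
Step 2: cell (2,2)='.' (+8 fires, +5 burnt)
Step 3: cell (2,2)='.' (+7 fires, +8 burnt)
Step 4: cell (2,2)='.' (+4 fires, +7 burnt)
Step 5: cell (2,2)='.' (+2 fires, +4 burnt)
Step 6: cell (2,2)='.' (+0 fires, +2 burnt)
  fire out at step 6

1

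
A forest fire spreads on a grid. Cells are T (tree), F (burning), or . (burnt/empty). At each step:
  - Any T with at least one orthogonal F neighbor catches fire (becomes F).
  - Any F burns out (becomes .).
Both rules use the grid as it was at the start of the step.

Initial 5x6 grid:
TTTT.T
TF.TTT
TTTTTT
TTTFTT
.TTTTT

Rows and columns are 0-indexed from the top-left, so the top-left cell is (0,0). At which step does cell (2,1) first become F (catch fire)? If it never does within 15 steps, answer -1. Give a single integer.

Step 1: cell (2,1)='F' (+7 fires, +2 burnt)
  -> target ignites at step 1
Step 2: cell (2,1)='.' (+10 fires, +7 burnt)
Step 3: cell (2,1)='.' (+6 fires, +10 burnt)
Step 4: cell (2,1)='.' (+1 fires, +6 burnt)
Step 5: cell (2,1)='.' (+1 fires, +1 burnt)
Step 6: cell (2,1)='.' (+0 fires, +1 burnt)
  fire out at step 6

1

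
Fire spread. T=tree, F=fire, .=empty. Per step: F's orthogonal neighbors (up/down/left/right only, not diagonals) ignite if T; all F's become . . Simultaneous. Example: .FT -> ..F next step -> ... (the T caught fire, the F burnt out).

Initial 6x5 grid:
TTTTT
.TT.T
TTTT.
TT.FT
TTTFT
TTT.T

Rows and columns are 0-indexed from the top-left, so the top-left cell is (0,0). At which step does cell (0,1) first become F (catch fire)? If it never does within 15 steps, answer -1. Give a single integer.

Step 1: cell (0,1)='T' (+4 fires, +2 burnt)
Step 2: cell (0,1)='T' (+4 fires, +4 burnt)
Step 3: cell (0,1)='T' (+5 fires, +4 burnt)
Step 4: cell (0,1)='T' (+5 fires, +5 burnt)
Step 5: cell (0,1)='F' (+2 fires, +5 burnt)
  -> target ignites at step 5
Step 6: cell (0,1)='.' (+2 fires, +2 burnt)
Step 7: cell (0,1)='.' (+1 fires, +2 burnt)
Step 8: cell (0,1)='.' (+0 fires, +1 burnt)
  fire out at step 8

5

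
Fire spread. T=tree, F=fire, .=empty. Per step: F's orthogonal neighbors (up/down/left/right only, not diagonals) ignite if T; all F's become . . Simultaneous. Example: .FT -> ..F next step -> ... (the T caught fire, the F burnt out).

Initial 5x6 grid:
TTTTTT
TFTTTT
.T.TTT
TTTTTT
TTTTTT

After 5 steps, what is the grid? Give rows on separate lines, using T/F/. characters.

Step 1: 4 trees catch fire, 1 burn out
  TFTTTT
  F.FTTT
  .F.TTT
  TTTTTT
  TTTTTT
Step 2: 4 trees catch fire, 4 burn out
  F.FTTT
  ...FTT
  ...TTT
  TFTTTT
  TTTTTT
Step 3: 6 trees catch fire, 4 burn out
  ...FTT
  ....FT
  ...FTT
  F.FTTT
  TFTTTT
Step 4: 6 trees catch fire, 6 burn out
  ....FT
  .....F
  ....FT
  ...FTT
  F.FTTT
Step 5: 4 trees catch fire, 6 burn out
  .....F
  ......
  .....F
  ....FT
  ...FTT

.....F
......
.....F
....FT
...FTT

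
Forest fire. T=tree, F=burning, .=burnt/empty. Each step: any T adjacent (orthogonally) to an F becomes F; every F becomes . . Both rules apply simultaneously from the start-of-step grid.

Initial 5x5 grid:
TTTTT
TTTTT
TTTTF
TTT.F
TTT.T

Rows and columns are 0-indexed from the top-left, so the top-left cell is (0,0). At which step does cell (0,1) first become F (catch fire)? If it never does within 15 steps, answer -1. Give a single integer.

Step 1: cell (0,1)='T' (+3 fires, +2 burnt)
Step 2: cell (0,1)='T' (+3 fires, +3 burnt)
Step 3: cell (0,1)='T' (+4 fires, +3 burnt)
Step 4: cell (0,1)='T' (+5 fires, +4 burnt)
Step 5: cell (0,1)='F' (+4 fires, +5 burnt)
  -> target ignites at step 5
Step 6: cell (0,1)='.' (+2 fires, +4 burnt)
Step 7: cell (0,1)='.' (+0 fires, +2 burnt)
  fire out at step 7

5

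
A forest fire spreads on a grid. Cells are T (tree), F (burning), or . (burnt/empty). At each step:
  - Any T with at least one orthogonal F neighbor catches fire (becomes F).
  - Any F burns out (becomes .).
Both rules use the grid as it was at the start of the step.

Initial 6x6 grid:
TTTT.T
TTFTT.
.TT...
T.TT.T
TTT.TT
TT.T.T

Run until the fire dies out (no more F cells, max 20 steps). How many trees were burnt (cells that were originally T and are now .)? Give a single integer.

Step 1: +4 fires, +1 burnt (F count now 4)
Step 2: +6 fires, +4 burnt (F count now 6)
Step 3: +3 fires, +6 burnt (F count now 3)
Step 4: +1 fires, +3 burnt (F count now 1)
Step 5: +2 fires, +1 burnt (F count now 2)
Step 6: +2 fires, +2 burnt (F count now 2)
Step 7: +0 fires, +2 burnt (F count now 0)
Fire out after step 7
Initially T: 24, now '.': 30
Total burnt (originally-T cells now '.'): 18

Answer: 18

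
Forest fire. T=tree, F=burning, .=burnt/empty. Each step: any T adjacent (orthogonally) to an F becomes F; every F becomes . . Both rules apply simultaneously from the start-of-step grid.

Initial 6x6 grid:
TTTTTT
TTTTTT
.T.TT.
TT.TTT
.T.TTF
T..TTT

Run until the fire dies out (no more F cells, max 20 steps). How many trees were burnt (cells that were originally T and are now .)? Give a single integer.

Answer: 26

Derivation:
Step 1: +3 fires, +1 burnt (F count now 3)
Step 2: +3 fires, +3 burnt (F count now 3)
Step 3: +3 fires, +3 burnt (F count now 3)
Step 4: +2 fires, +3 burnt (F count now 2)
Step 5: +3 fires, +2 burnt (F count now 3)
Step 6: +3 fires, +3 burnt (F count now 3)
Step 7: +2 fires, +3 burnt (F count now 2)
Step 8: +3 fires, +2 burnt (F count now 3)
Step 9: +2 fires, +3 burnt (F count now 2)
Step 10: +2 fires, +2 burnt (F count now 2)
Step 11: +0 fires, +2 burnt (F count now 0)
Fire out after step 11
Initially T: 27, now '.': 35
Total burnt (originally-T cells now '.'): 26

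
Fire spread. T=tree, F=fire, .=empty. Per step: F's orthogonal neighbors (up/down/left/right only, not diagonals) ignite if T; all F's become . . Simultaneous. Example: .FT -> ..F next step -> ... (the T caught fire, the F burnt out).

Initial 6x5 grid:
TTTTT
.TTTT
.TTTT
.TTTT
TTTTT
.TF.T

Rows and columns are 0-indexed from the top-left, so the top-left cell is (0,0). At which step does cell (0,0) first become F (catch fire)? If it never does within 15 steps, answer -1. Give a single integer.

Step 1: cell (0,0)='T' (+2 fires, +1 burnt)
Step 2: cell (0,0)='T' (+3 fires, +2 burnt)
Step 3: cell (0,0)='T' (+5 fires, +3 burnt)
Step 4: cell (0,0)='T' (+5 fires, +5 burnt)
Step 5: cell (0,0)='T' (+4 fires, +5 burnt)
Step 6: cell (0,0)='T' (+3 fires, +4 burnt)
Step 7: cell (0,0)='F' (+2 fires, +3 burnt)
  -> target ignites at step 7
Step 8: cell (0,0)='.' (+0 fires, +2 burnt)
  fire out at step 8

7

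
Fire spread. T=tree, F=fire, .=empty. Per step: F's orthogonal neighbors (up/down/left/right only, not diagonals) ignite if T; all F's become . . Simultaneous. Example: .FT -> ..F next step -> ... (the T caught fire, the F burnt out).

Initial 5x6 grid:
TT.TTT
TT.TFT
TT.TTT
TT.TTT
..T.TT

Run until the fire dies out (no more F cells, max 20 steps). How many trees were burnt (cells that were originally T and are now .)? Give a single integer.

Answer: 13

Derivation:
Step 1: +4 fires, +1 burnt (F count now 4)
Step 2: +5 fires, +4 burnt (F count now 5)
Step 3: +3 fires, +5 burnt (F count now 3)
Step 4: +1 fires, +3 burnt (F count now 1)
Step 5: +0 fires, +1 burnt (F count now 0)
Fire out after step 5
Initially T: 22, now '.': 21
Total burnt (originally-T cells now '.'): 13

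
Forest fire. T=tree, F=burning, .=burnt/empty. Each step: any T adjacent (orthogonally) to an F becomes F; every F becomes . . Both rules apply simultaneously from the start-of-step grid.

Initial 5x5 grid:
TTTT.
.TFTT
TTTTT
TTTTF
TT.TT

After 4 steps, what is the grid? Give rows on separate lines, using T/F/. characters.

Step 1: 7 trees catch fire, 2 burn out
  TTFT.
  .F.FT
  TTFTF
  TTTF.
  TT.TF
Step 2: 7 trees catch fire, 7 burn out
  TF.F.
  ....F
  TF.F.
  TTF..
  TT.F.
Step 3: 3 trees catch fire, 7 burn out
  F....
  .....
  F....
  TF...
  TT...
Step 4: 2 trees catch fire, 3 burn out
  .....
  .....
  .....
  F....
  TF...

.....
.....
.....
F....
TF...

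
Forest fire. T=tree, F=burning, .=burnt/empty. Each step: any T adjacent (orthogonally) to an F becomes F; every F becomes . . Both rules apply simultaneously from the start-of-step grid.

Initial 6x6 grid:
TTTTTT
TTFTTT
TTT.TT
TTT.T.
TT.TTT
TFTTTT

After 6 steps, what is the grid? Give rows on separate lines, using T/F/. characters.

Step 1: 7 trees catch fire, 2 burn out
  TTFTTT
  TF.FTT
  TTF.TT
  TTT.T.
  TF.TTT
  F.FTTT
Step 2: 9 trees catch fire, 7 burn out
  TF.FTT
  F...FT
  TF..TT
  TFF.T.
  F..TTT
  ...FTT
Step 3: 8 trees catch fire, 9 burn out
  F...FT
  .....F
  F...FT
  F...T.
  ...FTT
  ....FT
Step 4: 5 trees catch fire, 8 burn out
  .....F
  ......
  .....F
  ....F.
  ....FT
  .....F
Step 5: 1 trees catch fire, 5 burn out
  ......
  ......
  ......
  ......
  .....F
  ......
Step 6: 0 trees catch fire, 1 burn out
  ......
  ......
  ......
  ......
  ......
  ......

......
......
......
......
......
......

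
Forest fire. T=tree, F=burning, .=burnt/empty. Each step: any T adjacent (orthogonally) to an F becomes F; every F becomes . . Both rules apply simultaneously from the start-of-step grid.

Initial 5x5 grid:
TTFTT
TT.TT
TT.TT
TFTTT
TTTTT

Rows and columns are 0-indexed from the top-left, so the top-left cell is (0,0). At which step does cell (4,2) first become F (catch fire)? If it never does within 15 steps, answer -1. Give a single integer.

Step 1: cell (4,2)='T' (+6 fires, +2 burnt)
Step 2: cell (4,2)='F' (+8 fires, +6 burnt)
  -> target ignites at step 2
Step 3: cell (4,2)='.' (+5 fires, +8 burnt)
Step 4: cell (4,2)='.' (+2 fires, +5 burnt)
Step 5: cell (4,2)='.' (+0 fires, +2 burnt)
  fire out at step 5

2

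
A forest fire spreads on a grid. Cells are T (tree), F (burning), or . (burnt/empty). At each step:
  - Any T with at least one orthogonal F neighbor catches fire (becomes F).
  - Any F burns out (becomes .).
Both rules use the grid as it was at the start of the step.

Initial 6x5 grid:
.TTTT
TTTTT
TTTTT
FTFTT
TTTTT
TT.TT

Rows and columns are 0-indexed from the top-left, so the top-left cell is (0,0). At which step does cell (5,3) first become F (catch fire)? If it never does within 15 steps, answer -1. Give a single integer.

Step 1: cell (5,3)='T' (+6 fires, +2 burnt)
Step 2: cell (5,3)='T' (+8 fires, +6 burnt)
Step 3: cell (5,3)='F' (+7 fires, +8 burnt)
  -> target ignites at step 3
Step 4: cell (5,3)='.' (+4 fires, +7 burnt)
Step 5: cell (5,3)='.' (+1 fires, +4 burnt)
Step 6: cell (5,3)='.' (+0 fires, +1 burnt)
  fire out at step 6

3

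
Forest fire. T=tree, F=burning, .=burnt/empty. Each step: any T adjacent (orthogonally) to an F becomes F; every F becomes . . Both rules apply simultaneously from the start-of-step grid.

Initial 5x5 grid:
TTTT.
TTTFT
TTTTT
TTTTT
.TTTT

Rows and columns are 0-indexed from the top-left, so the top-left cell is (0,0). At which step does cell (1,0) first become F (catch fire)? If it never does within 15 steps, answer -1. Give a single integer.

Step 1: cell (1,0)='T' (+4 fires, +1 burnt)
Step 2: cell (1,0)='T' (+5 fires, +4 burnt)
Step 3: cell (1,0)='F' (+6 fires, +5 burnt)
  -> target ignites at step 3
Step 4: cell (1,0)='.' (+5 fires, +6 burnt)
Step 5: cell (1,0)='.' (+2 fires, +5 burnt)
Step 6: cell (1,0)='.' (+0 fires, +2 burnt)
  fire out at step 6

3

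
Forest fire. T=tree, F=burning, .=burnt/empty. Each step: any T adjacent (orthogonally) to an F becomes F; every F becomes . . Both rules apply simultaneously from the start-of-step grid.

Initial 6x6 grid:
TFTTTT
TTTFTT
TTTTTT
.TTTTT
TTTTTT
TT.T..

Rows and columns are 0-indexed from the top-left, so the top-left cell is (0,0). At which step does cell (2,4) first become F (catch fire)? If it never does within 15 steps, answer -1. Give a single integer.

Step 1: cell (2,4)='T' (+7 fires, +2 burnt)
Step 2: cell (2,4)='F' (+7 fires, +7 burnt)
  -> target ignites at step 2
Step 3: cell (2,4)='.' (+7 fires, +7 burnt)
Step 4: cell (2,4)='.' (+5 fires, +7 burnt)
Step 5: cell (2,4)='.' (+3 fires, +5 burnt)
Step 6: cell (2,4)='.' (+1 fires, +3 burnt)
Step 7: cell (2,4)='.' (+0 fires, +1 burnt)
  fire out at step 7

2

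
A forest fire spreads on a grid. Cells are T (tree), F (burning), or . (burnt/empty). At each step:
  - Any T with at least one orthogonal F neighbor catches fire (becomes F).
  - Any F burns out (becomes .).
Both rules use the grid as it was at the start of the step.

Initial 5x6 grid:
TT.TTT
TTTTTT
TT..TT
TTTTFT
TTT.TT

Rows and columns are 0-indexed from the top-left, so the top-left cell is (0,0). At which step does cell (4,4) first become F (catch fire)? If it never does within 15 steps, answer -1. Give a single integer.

Step 1: cell (4,4)='F' (+4 fires, +1 burnt)
  -> target ignites at step 1
Step 2: cell (4,4)='.' (+4 fires, +4 burnt)
Step 3: cell (4,4)='.' (+5 fires, +4 burnt)
Step 4: cell (4,4)='.' (+6 fires, +5 burnt)
Step 5: cell (4,4)='.' (+3 fires, +6 burnt)
Step 6: cell (4,4)='.' (+2 fires, +3 burnt)
Step 7: cell (4,4)='.' (+1 fires, +2 burnt)
Step 8: cell (4,4)='.' (+0 fires, +1 burnt)
  fire out at step 8

1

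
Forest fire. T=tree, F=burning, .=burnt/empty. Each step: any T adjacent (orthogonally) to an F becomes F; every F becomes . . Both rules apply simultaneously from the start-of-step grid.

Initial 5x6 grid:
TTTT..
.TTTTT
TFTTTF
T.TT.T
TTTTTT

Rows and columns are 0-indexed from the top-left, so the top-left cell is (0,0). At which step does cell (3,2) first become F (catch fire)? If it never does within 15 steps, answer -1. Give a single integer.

Step 1: cell (3,2)='T' (+6 fires, +2 burnt)
Step 2: cell (3,2)='F' (+7 fires, +6 burnt)
  -> target ignites at step 2
Step 3: cell (3,2)='.' (+7 fires, +7 burnt)
Step 4: cell (3,2)='.' (+3 fires, +7 burnt)
Step 5: cell (3,2)='.' (+0 fires, +3 burnt)
  fire out at step 5

2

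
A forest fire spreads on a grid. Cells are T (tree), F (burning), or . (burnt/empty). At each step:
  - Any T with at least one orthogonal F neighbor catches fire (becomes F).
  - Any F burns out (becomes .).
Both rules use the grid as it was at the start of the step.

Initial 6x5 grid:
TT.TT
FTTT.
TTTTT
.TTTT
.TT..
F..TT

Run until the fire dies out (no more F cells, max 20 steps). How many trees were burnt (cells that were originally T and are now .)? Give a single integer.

Answer: 18

Derivation:
Step 1: +3 fires, +2 burnt (F count now 3)
Step 2: +3 fires, +3 burnt (F count now 3)
Step 3: +3 fires, +3 burnt (F count now 3)
Step 4: +4 fires, +3 burnt (F count now 4)
Step 5: +4 fires, +4 burnt (F count now 4)
Step 6: +1 fires, +4 burnt (F count now 1)
Step 7: +0 fires, +1 burnt (F count now 0)
Fire out after step 7
Initially T: 20, now '.': 28
Total burnt (originally-T cells now '.'): 18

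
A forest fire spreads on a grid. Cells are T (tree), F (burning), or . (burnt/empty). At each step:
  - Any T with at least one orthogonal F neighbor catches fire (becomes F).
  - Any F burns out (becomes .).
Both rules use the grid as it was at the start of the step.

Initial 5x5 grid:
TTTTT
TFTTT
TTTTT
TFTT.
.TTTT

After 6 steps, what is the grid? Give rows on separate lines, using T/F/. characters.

Step 1: 7 trees catch fire, 2 burn out
  TFTTT
  F.FTT
  TFTTT
  F.FT.
  .FTTT
Step 2: 7 trees catch fire, 7 burn out
  F.FTT
  ...FT
  F.FTT
  ...F.
  ..FTT
Step 3: 4 trees catch fire, 7 burn out
  ...FT
  ....F
  ...FT
  .....
  ...FT
Step 4: 3 trees catch fire, 4 burn out
  ....F
  .....
  ....F
  .....
  ....F
Step 5: 0 trees catch fire, 3 burn out
  .....
  .....
  .....
  .....
  .....
Step 6: 0 trees catch fire, 0 burn out
  .....
  .....
  .....
  .....
  .....

.....
.....
.....
.....
.....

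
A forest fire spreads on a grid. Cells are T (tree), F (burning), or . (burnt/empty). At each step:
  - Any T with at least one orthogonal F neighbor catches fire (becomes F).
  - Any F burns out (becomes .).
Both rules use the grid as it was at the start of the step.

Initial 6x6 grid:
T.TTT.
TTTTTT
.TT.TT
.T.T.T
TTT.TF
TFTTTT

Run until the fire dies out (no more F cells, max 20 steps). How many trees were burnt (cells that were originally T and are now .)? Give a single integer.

Step 1: +6 fires, +2 burnt (F count now 6)
Step 2: +6 fires, +6 burnt (F count now 6)
Step 3: +3 fires, +6 burnt (F count now 3)
Step 4: +3 fires, +3 burnt (F count now 3)
Step 5: +4 fires, +3 burnt (F count now 4)
Step 6: +3 fires, +4 burnt (F count now 3)
Step 7: +0 fires, +3 burnt (F count now 0)
Fire out after step 7
Initially T: 26, now '.': 35
Total burnt (originally-T cells now '.'): 25

Answer: 25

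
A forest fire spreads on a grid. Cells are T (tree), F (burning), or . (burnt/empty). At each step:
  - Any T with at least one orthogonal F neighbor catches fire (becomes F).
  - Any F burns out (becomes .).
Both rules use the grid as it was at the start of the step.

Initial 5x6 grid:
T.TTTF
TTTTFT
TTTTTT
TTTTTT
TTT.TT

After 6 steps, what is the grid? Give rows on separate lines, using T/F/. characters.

Step 1: 4 trees catch fire, 2 burn out
  T.TTF.
  TTTF.F
  TTTTFT
  TTTTTT
  TTT.TT
Step 2: 5 trees catch fire, 4 burn out
  T.TF..
  TTF...
  TTTF.F
  TTTTFT
  TTT.TT
Step 3: 6 trees catch fire, 5 burn out
  T.F...
  TF....
  TTF...
  TTTF.F
  TTT.FT
Step 4: 4 trees catch fire, 6 burn out
  T.....
  F.....
  TF....
  TTF...
  TTT..F
Step 5: 4 trees catch fire, 4 burn out
  F.....
  ......
  F.....
  TF....
  TTF...
Step 6: 2 trees catch fire, 4 burn out
  ......
  ......
  ......
  F.....
  TF....

......
......
......
F.....
TF....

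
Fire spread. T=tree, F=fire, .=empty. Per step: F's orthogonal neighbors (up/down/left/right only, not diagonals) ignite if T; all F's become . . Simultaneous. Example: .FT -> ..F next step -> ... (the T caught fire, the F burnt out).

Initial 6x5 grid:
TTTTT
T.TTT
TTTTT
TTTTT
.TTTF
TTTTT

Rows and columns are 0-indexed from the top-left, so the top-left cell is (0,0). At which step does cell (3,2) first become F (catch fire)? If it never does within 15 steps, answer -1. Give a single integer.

Step 1: cell (3,2)='T' (+3 fires, +1 burnt)
Step 2: cell (3,2)='T' (+4 fires, +3 burnt)
Step 3: cell (3,2)='F' (+5 fires, +4 burnt)
  -> target ignites at step 3
Step 4: cell (3,2)='.' (+5 fires, +5 burnt)
Step 5: cell (3,2)='.' (+5 fires, +5 burnt)
Step 6: cell (3,2)='.' (+2 fires, +5 burnt)
Step 7: cell (3,2)='.' (+2 fires, +2 burnt)
Step 8: cell (3,2)='.' (+1 fires, +2 burnt)
Step 9: cell (3,2)='.' (+0 fires, +1 burnt)
  fire out at step 9

3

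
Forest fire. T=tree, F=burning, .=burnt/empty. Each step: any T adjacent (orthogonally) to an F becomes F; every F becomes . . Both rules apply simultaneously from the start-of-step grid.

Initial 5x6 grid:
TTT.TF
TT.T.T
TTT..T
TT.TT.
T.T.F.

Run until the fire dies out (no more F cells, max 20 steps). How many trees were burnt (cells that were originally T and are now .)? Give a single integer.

Step 1: +3 fires, +2 burnt (F count now 3)
Step 2: +2 fires, +3 burnt (F count now 2)
Step 3: +0 fires, +2 burnt (F count now 0)
Fire out after step 3
Initially T: 18, now '.': 17
Total burnt (originally-T cells now '.'): 5

Answer: 5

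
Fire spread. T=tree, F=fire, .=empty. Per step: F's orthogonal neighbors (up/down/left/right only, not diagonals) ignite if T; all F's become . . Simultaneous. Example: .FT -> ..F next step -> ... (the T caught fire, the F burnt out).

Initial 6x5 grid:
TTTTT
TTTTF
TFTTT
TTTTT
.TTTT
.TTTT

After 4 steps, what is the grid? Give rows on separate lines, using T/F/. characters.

Step 1: 7 trees catch fire, 2 burn out
  TTTTF
  TFTF.
  F.FTF
  TFTTT
  .TTTT
  .TTTT
Step 2: 9 trees catch fire, 7 burn out
  TFTF.
  F.F..
  ...F.
  F.FTF
  .FTTT
  .TTTT
Step 3: 6 trees catch fire, 9 burn out
  F.F..
  .....
  .....
  ...F.
  ..FTF
  .FTTT
Step 4: 3 trees catch fire, 6 burn out
  .....
  .....
  .....
  .....
  ...F.
  ..FTF

.....
.....
.....
.....
...F.
..FTF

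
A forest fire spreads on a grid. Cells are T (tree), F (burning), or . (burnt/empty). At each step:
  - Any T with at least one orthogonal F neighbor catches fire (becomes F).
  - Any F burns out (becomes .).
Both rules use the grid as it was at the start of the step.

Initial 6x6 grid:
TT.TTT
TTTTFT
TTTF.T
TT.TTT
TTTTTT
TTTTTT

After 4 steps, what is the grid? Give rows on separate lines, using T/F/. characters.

Step 1: 5 trees catch fire, 2 burn out
  TT.TFT
  TTTF.F
  TTF..T
  TT.FTT
  TTTTTT
  TTTTTT
Step 2: 7 trees catch fire, 5 burn out
  TT.F.F
  TTF...
  TF...F
  TT..FT
  TTTFTT
  TTTTTT
Step 3: 7 trees catch fire, 7 burn out
  TT....
  TF....
  F.....
  TF...F
  TTF.FT
  TTTFTT
Step 4: 7 trees catch fire, 7 burn out
  TF....
  F.....
  ......
  F.....
  TF...F
  TTF.FT

TF....
F.....
......
F.....
TF...F
TTF.FT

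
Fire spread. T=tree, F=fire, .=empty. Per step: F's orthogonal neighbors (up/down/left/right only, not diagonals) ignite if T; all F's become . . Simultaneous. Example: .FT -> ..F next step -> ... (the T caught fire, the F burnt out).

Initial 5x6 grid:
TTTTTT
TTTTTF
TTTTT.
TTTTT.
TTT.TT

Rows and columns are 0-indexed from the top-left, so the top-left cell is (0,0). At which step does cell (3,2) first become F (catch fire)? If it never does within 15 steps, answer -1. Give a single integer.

Step 1: cell (3,2)='T' (+2 fires, +1 burnt)
Step 2: cell (3,2)='T' (+3 fires, +2 burnt)
Step 3: cell (3,2)='T' (+4 fires, +3 burnt)
Step 4: cell (3,2)='T' (+5 fires, +4 burnt)
Step 5: cell (3,2)='F' (+5 fires, +5 burnt)
  -> target ignites at step 5
Step 6: cell (3,2)='.' (+4 fires, +5 burnt)
Step 7: cell (3,2)='.' (+2 fires, +4 burnt)
Step 8: cell (3,2)='.' (+1 fires, +2 burnt)
Step 9: cell (3,2)='.' (+0 fires, +1 burnt)
  fire out at step 9

5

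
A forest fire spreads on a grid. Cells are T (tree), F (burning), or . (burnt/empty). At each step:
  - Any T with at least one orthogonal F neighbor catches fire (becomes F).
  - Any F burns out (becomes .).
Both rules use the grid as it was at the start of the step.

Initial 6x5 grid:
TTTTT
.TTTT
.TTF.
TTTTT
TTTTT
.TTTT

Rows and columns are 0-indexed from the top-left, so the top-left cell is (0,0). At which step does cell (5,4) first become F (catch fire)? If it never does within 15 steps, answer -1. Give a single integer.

Step 1: cell (5,4)='T' (+3 fires, +1 burnt)
Step 2: cell (5,4)='T' (+7 fires, +3 burnt)
Step 3: cell (5,4)='T' (+7 fires, +7 burnt)
Step 4: cell (5,4)='F' (+5 fires, +7 burnt)
  -> target ignites at step 4
Step 5: cell (5,4)='.' (+3 fires, +5 burnt)
Step 6: cell (5,4)='.' (+0 fires, +3 burnt)
  fire out at step 6

4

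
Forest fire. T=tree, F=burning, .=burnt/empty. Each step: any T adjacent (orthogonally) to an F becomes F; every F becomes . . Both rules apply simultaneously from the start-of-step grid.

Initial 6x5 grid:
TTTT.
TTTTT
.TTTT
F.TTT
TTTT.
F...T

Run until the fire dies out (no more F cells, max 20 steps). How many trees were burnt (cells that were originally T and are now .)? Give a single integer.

Step 1: +1 fires, +2 burnt (F count now 1)
Step 2: +1 fires, +1 burnt (F count now 1)
Step 3: +1 fires, +1 burnt (F count now 1)
Step 4: +2 fires, +1 burnt (F count now 2)
Step 5: +2 fires, +2 burnt (F count now 2)
Step 6: +4 fires, +2 burnt (F count now 4)
Step 7: +4 fires, +4 burnt (F count now 4)
Step 8: +4 fires, +4 burnt (F count now 4)
Step 9: +1 fires, +4 burnt (F count now 1)
Step 10: +0 fires, +1 burnt (F count now 0)
Fire out after step 10
Initially T: 21, now '.': 29
Total burnt (originally-T cells now '.'): 20

Answer: 20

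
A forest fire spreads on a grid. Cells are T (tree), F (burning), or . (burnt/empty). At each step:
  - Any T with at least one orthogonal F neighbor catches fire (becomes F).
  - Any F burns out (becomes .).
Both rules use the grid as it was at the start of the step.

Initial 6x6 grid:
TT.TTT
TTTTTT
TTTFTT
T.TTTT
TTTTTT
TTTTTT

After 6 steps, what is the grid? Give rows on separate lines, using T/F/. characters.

Step 1: 4 trees catch fire, 1 burn out
  TT.TTT
  TTTFTT
  TTF.FT
  T.TFTT
  TTTTTT
  TTTTTT
Step 2: 8 trees catch fire, 4 burn out
  TT.FTT
  TTF.FT
  TF...F
  T.F.FT
  TTTFTT
  TTTTTT
Step 3: 8 trees catch fire, 8 burn out
  TT..FT
  TF...F
  F.....
  T....F
  TTF.FT
  TTTFTT
Step 4: 8 trees catch fire, 8 burn out
  TF...F
  F.....
  ......
  F.....
  TF...F
  TTF.FT
Step 5: 4 trees catch fire, 8 burn out
  F.....
  ......
  ......
  ......
  F.....
  TF...F
Step 6: 1 trees catch fire, 4 burn out
  ......
  ......
  ......
  ......
  ......
  F.....

......
......
......
......
......
F.....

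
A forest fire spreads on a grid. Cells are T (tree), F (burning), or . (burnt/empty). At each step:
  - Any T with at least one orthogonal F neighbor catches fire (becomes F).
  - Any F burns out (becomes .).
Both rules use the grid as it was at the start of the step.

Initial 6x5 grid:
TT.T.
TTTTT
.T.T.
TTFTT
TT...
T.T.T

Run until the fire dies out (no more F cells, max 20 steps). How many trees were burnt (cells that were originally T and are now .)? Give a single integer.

Step 1: +2 fires, +1 burnt (F count now 2)
Step 2: +5 fires, +2 burnt (F count now 5)
Step 3: +3 fires, +5 burnt (F count now 3)
Step 4: +6 fires, +3 burnt (F count now 6)
Step 5: +1 fires, +6 burnt (F count now 1)
Step 6: +0 fires, +1 burnt (F count now 0)
Fire out after step 6
Initially T: 19, now '.': 28
Total burnt (originally-T cells now '.'): 17

Answer: 17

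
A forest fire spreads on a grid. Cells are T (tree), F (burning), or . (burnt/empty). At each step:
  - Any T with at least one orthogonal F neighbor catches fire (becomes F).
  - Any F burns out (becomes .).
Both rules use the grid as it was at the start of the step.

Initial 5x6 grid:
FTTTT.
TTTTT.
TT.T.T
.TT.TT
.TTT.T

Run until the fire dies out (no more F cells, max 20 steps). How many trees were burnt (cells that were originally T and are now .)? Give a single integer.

Answer: 17

Derivation:
Step 1: +2 fires, +1 burnt (F count now 2)
Step 2: +3 fires, +2 burnt (F count now 3)
Step 3: +3 fires, +3 burnt (F count now 3)
Step 4: +3 fires, +3 burnt (F count now 3)
Step 5: +4 fires, +3 burnt (F count now 4)
Step 6: +1 fires, +4 burnt (F count now 1)
Step 7: +1 fires, +1 burnt (F count now 1)
Step 8: +0 fires, +1 burnt (F count now 0)
Fire out after step 8
Initially T: 21, now '.': 26
Total burnt (originally-T cells now '.'): 17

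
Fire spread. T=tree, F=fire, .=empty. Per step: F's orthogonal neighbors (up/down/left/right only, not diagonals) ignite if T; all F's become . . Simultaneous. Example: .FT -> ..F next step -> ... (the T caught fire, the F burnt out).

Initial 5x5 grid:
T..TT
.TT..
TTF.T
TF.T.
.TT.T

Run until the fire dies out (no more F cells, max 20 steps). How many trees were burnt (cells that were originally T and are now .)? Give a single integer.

Step 1: +4 fires, +2 burnt (F count now 4)
Step 2: +3 fires, +4 burnt (F count now 3)
Step 3: +0 fires, +3 burnt (F count now 0)
Fire out after step 3
Initially T: 13, now '.': 19
Total burnt (originally-T cells now '.'): 7

Answer: 7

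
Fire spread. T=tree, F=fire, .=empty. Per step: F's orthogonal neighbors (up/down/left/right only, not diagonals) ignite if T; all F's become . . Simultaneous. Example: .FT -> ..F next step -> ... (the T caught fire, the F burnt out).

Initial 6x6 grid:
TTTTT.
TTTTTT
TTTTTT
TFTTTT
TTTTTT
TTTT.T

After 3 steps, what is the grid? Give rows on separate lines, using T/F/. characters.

Step 1: 4 trees catch fire, 1 burn out
  TTTTT.
  TTTTTT
  TFTTTT
  F.FTTT
  TFTTTT
  TTTT.T
Step 2: 7 trees catch fire, 4 burn out
  TTTTT.
  TFTTTT
  F.FTTT
  ...FTT
  F.FTTT
  TFTT.T
Step 3: 8 trees catch fire, 7 burn out
  TFTTT.
  F.FTTT
  ...FTT
  ....FT
  ...FTT
  F.FT.T

TFTTT.
F.FTTT
...FTT
....FT
...FTT
F.FT.T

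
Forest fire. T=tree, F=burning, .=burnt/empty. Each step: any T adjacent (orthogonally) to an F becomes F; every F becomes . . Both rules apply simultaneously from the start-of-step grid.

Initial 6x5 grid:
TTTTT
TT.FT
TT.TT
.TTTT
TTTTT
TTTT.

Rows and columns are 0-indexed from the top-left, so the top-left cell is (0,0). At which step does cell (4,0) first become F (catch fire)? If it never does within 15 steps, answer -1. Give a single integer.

Step 1: cell (4,0)='T' (+3 fires, +1 burnt)
Step 2: cell (4,0)='T' (+4 fires, +3 burnt)
Step 3: cell (4,0)='T' (+4 fires, +4 burnt)
Step 4: cell (4,0)='T' (+6 fires, +4 burnt)
Step 5: cell (4,0)='T' (+4 fires, +6 burnt)
Step 6: cell (4,0)='F' (+3 fires, +4 burnt)
  -> target ignites at step 6
Step 7: cell (4,0)='.' (+1 fires, +3 burnt)
Step 8: cell (4,0)='.' (+0 fires, +1 burnt)
  fire out at step 8

6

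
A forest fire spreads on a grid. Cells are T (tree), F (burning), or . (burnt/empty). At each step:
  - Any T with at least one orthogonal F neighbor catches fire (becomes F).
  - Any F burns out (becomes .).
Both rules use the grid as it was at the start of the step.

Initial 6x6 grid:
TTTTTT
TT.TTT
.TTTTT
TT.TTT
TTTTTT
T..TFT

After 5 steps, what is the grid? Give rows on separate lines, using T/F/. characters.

Step 1: 3 trees catch fire, 1 burn out
  TTTTTT
  TT.TTT
  .TTTTT
  TT.TTT
  TTTTFT
  T..F.F
Step 2: 3 trees catch fire, 3 burn out
  TTTTTT
  TT.TTT
  .TTTTT
  TT.TFT
  TTTF.F
  T.....
Step 3: 4 trees catch fire, 3 burn out
  TTTTTT
  TT.TTT
  .TTTFT
  TT.F.F
  TTF...
  T.....
Step 4: 4 trees catch fire, 4 burn out
  TTTTTT
  TT.TFT
  .TTF.F
  TT....
  TF....
  T.....
Step 5: 6 trees catch fire, 4 burn out
  TTTTFT
  TT.F.F
  .TF...
  TF....
  F.....
  T.....

TTTTFT
TT.F.F
.TF...
TF....
F.....
T.....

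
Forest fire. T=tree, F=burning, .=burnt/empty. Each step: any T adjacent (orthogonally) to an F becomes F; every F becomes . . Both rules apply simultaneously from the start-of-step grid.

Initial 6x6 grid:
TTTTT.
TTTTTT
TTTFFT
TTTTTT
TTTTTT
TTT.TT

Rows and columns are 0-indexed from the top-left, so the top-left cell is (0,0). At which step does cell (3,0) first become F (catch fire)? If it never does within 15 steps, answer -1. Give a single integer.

Step 1: cell (3,0)='T' (+6 fires, +2 burnt)
Step 2: cell (3,0)='T' (+9 fires, +6 burnt)
Step 3: cell (3,0)='T' (+7 fires, +9 burnt)
Step 4: cell (3,0)='F' (+6 fires, +7 burnt)
  -> target ignites at step 4
Step 5: cell (3,0)='.' (+3 fires, +6 burnt)
Step 6: cell (3,0)='.' (+1 fires, +3 burnt)
Step 7: cell (3,0)='.' (+0 fires, +1 burnt)
  fire out at step 7

4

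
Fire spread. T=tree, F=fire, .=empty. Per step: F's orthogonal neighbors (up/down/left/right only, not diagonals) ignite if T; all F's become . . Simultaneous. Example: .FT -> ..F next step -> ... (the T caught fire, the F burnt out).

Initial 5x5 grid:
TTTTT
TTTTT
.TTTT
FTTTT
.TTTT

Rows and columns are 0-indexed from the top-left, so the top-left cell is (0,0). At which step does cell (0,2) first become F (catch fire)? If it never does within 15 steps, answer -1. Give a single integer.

Step 1: cell (0,2)='T' (+1 fires, +1 burnt)
Step 2: cell (0,2)='T' (+3 fires, +1 burnt)
Step 3: cell (0,2)='T' (+4 fires, +3 burnt)
Step 4: cell (0,2)='T' (+6 fires, +4 burnt)
Step 5: cell (0,2)='F' (+5 fires, +6 burnt)
  -> target ignites at step 5
Step 6: cell (0,2)='.' (+2 fires, +5 burnt)
Step 7: cell (0,2)='.' (+1 fires, +2 burnt)
Step 8: cell (0,2)='.' (+0 fires, +1 burnt)
  fire out at step 8

5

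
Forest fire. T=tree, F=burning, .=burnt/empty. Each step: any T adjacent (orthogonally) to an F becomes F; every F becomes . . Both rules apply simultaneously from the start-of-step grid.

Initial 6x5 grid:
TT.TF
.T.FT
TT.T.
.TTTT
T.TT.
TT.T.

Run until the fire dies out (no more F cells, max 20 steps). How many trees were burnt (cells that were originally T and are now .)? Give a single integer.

Answer: 15

Derivation:
Step 1: +3 fires, +2 burnt (F count now 3)
Step 2: +1 fires, +3 burnt (F count now 1)
Step 3: +3 fires, +1 burnt (F count now 3)
Step 4: +3 fires, +3 burnt (F count now 3)
Step 5: +1 fires, +3 burnt (F count now 1)
Step 6: +2 fires, +1 burnt (F count now 2)
Step 7: +1 fires, +2 burnt (F count now 1)
Step 8: +1 fires, +1 burnt (F count now 1)
Step 9: +0 fires, +1 burnt (F count now 0)
Fire out after step 9
Initially T: 18, now '.': 27
Total burnt (originally-T cells now '.'): 15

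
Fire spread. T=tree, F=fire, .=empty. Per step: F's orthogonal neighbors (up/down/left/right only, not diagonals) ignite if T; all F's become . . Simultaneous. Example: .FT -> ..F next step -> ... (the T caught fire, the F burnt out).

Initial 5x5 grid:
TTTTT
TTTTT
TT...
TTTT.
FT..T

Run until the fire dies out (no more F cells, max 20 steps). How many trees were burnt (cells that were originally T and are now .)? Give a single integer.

Answer: 17

Derivation:
Step 1: +2 fires, +1 burnt (F count now 2)
Step 2: +2 fires, +2 burnt (F count now 2)
Step 3: +3 fires, +2 burnt (F count now 3)
Step 4: +3 fires, +3 burnt (F count now 3)
Step 5: +2 fires, +3 burnt (F count now 2)
Step 6: +2 fires, +2 burnt (F count now 2)
Step 7: +2 fires, +2 burnt (F count now 2)
Step 8: +1 fires, +2 burnt (F count now 1)
Step 9: +0 fires, +1 burnt (F count now 0)
Fire out after step 9
Initially T: 18, now '.': 24
Total burnt (originally-T cells now '.'): 17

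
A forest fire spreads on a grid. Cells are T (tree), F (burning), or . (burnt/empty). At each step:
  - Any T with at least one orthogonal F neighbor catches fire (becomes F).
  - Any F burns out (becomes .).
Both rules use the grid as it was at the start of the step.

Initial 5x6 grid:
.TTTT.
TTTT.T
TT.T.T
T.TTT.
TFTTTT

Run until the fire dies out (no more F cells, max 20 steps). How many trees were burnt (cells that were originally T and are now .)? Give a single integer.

Step 1: +2 fires, +1 burnt (F count now 2)
Step 2: +3 fires, +2 burnt (F count now 3)
Step 3: +3 fires, +3 burnt (F count now 3)
Step 4: +5 fires, +3 burnt (F count now 5)
Step 5: +2 fires, +5 burnt (F count now 2)
Step 6: +3 fires, +2 burnt (F count now 3)
Step 7: +2 fires, +3 burnt (F count now 2)
Step 8: +0 fires, +2 burnt (F count now 0)
Fire out after step 8
Initially T: 22, now '.': 28
Total burnt (originally-T cells now '.'): 20

Answer: 20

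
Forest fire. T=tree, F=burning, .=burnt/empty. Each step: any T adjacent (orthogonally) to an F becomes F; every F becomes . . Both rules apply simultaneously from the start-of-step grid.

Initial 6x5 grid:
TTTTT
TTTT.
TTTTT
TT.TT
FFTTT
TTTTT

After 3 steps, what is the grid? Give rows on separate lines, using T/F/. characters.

Step 1: 5 trees catch fire, 2 burn out
  TTTTT
  TTTT.
  TTTTT
  FF.TT
  ..FTT
  FFTTT
Step 2: 4 trees catch fire, 5 burn out
  TTTTT
  TTTT.
  FFTTT
  ...TT
  ...FT
  ..FTT
Step 3: 6 trees catch fire, 4 burn out
  TTTTT
  FFTT.
  ..FTT
  ...FT
  ....F
  ...FT

TTTTT
FFTT.
..FTT
...FT
....F
...FT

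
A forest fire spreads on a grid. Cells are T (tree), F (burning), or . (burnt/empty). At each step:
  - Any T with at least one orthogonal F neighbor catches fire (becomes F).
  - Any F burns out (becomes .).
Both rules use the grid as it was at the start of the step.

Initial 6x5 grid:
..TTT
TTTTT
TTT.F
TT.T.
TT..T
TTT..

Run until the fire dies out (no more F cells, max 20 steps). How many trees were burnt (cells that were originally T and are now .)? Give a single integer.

Step 1: +1 fires, +1 burnt (F count now 1)
Step 2: +2 fires, +1 burnt (F count now 2)
Step 3: +2 fires, +2 burnt (F count now 2)
Step 4: +3 fires, +2 burnt (F count now 3)
Step 5: +2 fires, +3 burnt (F count now 2)
Step 6: +2 fires, +2 burnt (F count now 2)
Step 7: +2 fires, +2 burnt (F count now 2)
Step 8: +2 fires, +2 burnt (F count now 2)
Step 9: +2 fires, +2 burnt (F count now 2)
Step 10: +0 fires, +2 burnt (F count now 0)
Fire out after step 10
Initially T: 20, now '.': 28
Total burnt (originally-T cells now '.'): 18

Answer: 18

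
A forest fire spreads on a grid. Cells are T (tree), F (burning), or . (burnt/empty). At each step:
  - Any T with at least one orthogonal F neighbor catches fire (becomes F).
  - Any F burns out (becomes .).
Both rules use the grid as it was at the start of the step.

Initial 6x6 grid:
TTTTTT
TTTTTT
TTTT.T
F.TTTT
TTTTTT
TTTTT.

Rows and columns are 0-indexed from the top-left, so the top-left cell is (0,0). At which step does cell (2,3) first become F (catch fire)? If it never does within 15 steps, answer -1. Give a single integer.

Step 1: cell (2,3)='T' (+2 fires, +1 burnt)
Step 2: cell (2,3)='T' (+4 fires, +2 burnt)
Step 3: cell (2,3)='T' (+5 fires, +4 burnt)
Step 4: cell (2,3)='F' (+6 fires, +5 burnt)
  -> target ignites at step 4
Step 5: cell (2,3)='.' (+5 fires, +6 burnt)
Step 6: cell (2,3)='.' (+5 fires, +5 burnt)
Step 7: cell (2,3)='.' (+3 fires, +5 burnt)
Step 8: cell (2,3)='.' (+2 fires, +3 burnt)
Step 9: cell (2,3)='.' (+0 fires, +2 burnt)
  fire out at step 9

4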